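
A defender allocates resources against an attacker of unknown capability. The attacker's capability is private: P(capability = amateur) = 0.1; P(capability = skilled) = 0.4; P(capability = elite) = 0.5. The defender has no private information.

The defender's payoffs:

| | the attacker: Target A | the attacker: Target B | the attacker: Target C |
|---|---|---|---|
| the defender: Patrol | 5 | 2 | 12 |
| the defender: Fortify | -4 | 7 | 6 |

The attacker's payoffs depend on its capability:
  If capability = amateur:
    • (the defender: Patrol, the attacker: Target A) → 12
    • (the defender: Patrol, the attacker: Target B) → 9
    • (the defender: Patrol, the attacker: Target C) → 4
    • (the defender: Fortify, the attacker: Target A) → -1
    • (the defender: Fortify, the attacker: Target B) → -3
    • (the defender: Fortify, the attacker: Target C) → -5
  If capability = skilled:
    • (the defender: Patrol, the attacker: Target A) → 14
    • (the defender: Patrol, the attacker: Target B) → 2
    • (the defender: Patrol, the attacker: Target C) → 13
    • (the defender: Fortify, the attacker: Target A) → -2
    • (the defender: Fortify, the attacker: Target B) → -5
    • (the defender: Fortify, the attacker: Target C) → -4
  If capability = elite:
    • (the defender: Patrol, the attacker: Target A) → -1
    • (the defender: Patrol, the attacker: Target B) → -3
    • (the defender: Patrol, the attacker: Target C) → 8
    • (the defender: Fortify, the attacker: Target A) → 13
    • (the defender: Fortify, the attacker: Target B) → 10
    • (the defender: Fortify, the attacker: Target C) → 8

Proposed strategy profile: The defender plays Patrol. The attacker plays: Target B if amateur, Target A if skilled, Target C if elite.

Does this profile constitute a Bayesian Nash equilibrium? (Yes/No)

The defender plays Patrol: E[Patrol] = 0.1·(2) + 0.4·(5) + 0.5·(12) = 8.2; E[Fortify] = 2.1. Best-responding. ✓
The attacker (capability amateur), facing Patrol: Target A gives 12, Target B gives 9, Target C gives 4. Proposed Target B is not best — profitable deviation exists. ✗
The attacker (capability skilled), facing Patrol: Target A gives 14, Target B gives 2, Target C gives 13. Proposed Target A is best. ✓
The attacker (capability elite), facing Patrol: Target A gives -1, Target B gives -3, Target C gives 8. Proposed Target C is best. ✓

No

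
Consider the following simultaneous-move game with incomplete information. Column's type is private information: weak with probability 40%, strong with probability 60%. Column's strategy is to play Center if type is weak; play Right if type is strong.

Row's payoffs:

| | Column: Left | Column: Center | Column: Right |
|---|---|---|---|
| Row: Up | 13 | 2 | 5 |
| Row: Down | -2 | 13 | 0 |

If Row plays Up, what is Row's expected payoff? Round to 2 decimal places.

3.80

E[Up] = 0.4·2 + 0.6·5 = 0.8 + 3 = 3.8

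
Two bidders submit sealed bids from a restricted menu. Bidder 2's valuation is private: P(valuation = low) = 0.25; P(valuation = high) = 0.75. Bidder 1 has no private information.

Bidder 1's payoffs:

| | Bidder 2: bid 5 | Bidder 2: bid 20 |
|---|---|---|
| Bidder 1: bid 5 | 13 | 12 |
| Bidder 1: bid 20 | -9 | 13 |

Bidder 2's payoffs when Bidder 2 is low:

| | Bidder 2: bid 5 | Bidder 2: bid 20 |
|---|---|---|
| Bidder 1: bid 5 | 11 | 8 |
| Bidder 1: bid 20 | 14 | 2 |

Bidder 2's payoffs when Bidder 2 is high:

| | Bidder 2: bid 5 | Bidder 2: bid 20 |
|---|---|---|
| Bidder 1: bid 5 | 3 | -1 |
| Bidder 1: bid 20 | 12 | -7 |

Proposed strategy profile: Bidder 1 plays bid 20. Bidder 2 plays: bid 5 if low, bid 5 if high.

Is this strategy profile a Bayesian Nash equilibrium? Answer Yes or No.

No

A profile is a BNE iff every type of every player is best-responding given beliefs about the other side.
Bidder 1 plays bid 20: E[bid 20] = 0.25·(-9) + 0.75·(-9) = -9; E[bid 5] = 13. Not best-responding. ✗
Bidder 2 (valuation low), facing bid 20: bid 5 gives 14, bid 20 gives 2. Proposed bid 5 is best. ✓
Bidder 2 (valuation high), facing bid 20: bid 5 gives 12, bid 20 gives -7. Proposed bid 5 is best. ✓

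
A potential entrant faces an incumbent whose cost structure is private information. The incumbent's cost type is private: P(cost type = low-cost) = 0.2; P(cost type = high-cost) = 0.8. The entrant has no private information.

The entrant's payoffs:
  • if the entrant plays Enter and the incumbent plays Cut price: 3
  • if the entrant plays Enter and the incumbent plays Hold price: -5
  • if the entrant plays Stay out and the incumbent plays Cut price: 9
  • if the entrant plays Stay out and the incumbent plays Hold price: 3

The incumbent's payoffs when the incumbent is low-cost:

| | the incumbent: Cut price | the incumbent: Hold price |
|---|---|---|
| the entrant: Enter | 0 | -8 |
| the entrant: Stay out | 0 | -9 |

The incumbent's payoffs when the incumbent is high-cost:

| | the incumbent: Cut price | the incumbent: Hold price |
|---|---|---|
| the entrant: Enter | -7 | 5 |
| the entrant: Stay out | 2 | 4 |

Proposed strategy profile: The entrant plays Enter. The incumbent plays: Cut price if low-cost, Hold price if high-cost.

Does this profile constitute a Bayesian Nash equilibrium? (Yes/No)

The entrant plays Enter: E[Enter] = 0.2·(3) + 0.8·(-5) = -3.4; E[Stay out] = 4.2. Not best-responding. ✗
The incumbent (cost type low-cost), facing Enter: Cut price gives 0, Hold price gives -8. Proposed Cut price is best. ✓
The incumbent (cost type high-cost), facing Enter: Cut price gives -7, Hold price gives 5. Proposed Hold price is best. ✓

No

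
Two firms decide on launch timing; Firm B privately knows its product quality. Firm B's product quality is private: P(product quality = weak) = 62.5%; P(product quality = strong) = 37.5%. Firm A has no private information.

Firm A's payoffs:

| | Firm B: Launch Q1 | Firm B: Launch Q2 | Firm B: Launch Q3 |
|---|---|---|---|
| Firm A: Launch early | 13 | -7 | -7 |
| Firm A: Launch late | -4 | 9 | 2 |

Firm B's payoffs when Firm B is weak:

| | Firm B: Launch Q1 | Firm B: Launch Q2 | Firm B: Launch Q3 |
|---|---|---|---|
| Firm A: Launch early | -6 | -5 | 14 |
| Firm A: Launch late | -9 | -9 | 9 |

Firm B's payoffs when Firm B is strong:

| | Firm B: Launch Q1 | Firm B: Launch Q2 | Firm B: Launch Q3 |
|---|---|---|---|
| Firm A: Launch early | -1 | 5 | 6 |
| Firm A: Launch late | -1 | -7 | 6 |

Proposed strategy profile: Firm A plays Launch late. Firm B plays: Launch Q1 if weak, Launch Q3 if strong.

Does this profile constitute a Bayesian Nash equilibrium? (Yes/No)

A profile is a BNE iff every type of every player is best-responding given beliefs about the other side.
Firm A plays Launch late: E[Launch late] = 0.625·(-4) + 0.375·(2) = -1.75; E[Launch early] = 5.5. Not best-responding. ✗
Firm B (product quality weak), facing Launch late: Launch Q1 gives -9, Launch Q2 gives -9, Launch Q3 gives 9. Proposed Launch Q1 is not best — profitable deviation exists. ✗
Firm B (product quality strong), facing Launch late: Launch Q1 gives -1, Launch Q2 gives -7, Launch Q3 gives 6. Proposed Launch Q3 is best. ✓

No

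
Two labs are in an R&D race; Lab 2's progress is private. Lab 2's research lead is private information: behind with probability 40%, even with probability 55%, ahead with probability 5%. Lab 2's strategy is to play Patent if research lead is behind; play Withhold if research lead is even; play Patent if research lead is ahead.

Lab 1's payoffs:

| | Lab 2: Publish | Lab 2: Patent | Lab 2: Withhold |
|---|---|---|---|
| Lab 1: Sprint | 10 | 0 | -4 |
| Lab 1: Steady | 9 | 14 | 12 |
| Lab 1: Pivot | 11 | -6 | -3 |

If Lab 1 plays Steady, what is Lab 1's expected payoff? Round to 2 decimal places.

E[Steady] = 0.4·14 + 0.55·12 + 0.05·14 = 5.6 + 6.6 + 0.7 = 12.9

12.90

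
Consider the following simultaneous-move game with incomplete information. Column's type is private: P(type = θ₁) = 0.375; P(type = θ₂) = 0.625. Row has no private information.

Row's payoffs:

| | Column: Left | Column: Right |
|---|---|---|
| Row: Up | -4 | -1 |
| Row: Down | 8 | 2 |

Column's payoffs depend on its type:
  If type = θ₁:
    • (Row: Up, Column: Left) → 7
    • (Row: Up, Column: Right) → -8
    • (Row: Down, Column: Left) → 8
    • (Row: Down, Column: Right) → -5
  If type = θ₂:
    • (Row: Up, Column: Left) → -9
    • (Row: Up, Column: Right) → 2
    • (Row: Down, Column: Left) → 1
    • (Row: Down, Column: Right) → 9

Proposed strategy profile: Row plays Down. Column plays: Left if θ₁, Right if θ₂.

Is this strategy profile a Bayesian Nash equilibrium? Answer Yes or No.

Row plays Down: E[Down] = 0.375·(8) + 0.625·(2) = 4.25; E[Up] = -2.125. Best-responding. ✓
Column (type θ₁), facing Down: Left gives 8, Right gives -5. Proposed Left is best. ✓
Column (type θ₂), facing Down: Left gives 1, Right gives 9. Proposed Right is best. ✓

Yes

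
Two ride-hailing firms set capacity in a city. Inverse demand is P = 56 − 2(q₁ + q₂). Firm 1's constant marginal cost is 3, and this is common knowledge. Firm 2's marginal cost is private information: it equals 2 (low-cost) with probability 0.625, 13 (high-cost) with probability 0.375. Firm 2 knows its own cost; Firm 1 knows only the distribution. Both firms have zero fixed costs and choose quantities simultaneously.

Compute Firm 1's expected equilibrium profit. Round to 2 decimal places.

175.00

Type-c best response for Firm 2: q₂(c) = (56 − c)/4 − q₁/2.
Firm 1 maximizes expected profit; its first-order condition is 56 − 4q₁ − 2E[q₂] − 3 = 0.
Substituting E[q₂] and solving: E[c₂] = 6.125, so q₁ = (56 − 2·3 + 6.125)/6 = 9.35417.
E[P] = 56 − 2·(q₁ + E[q₂]) = 21.7083; Firm 1's expected profit = (E[P] − 3)·q₁ = (21.7083 − 3)·9.35417 = 175.001.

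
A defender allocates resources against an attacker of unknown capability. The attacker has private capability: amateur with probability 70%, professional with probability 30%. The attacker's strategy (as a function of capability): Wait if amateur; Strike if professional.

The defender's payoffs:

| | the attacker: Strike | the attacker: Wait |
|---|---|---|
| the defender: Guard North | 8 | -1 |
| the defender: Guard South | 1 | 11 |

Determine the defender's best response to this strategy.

Guard South

E[Guard North] = 0.7·(-1) + 0.3·(8) = 1.7
E[Guard South] = 0.7·(11) + 0.3·(1) = 8
Best response: Guard South (8 is the largest).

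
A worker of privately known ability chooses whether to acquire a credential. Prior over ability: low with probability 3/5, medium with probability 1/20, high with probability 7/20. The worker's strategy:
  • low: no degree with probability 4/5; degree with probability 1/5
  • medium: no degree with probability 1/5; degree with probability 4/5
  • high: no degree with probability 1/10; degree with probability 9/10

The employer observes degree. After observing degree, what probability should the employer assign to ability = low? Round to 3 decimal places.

0.253

P(degree) = (3/5)·(1/5) + (1/20)·(4/5) + (7/20)·(9/10) = 19/40
P(low | degree) = ((3/5)·(1/5)) / (19/40) = (3/25) / (19/40) = 24/95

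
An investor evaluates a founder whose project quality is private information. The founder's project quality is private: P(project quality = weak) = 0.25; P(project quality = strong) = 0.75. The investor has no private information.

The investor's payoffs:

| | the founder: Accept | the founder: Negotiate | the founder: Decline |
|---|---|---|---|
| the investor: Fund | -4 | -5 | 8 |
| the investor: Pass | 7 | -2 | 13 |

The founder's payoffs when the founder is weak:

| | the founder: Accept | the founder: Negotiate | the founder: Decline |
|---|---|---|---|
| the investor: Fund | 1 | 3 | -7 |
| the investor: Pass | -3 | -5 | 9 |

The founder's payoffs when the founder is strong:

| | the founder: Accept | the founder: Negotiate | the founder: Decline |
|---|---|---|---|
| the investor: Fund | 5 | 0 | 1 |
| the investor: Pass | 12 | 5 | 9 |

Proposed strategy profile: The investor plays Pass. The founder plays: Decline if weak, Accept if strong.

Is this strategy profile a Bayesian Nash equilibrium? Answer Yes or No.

The investor plays Pass: E[Pass] = 0.25·(13) + 0.75·(7) = 8.5; E[Fund] = -1. Best-responding. ✓
The founder (project quality weak), facing Pass: Accept gives -3, Negotiate gives -5, Decline gives 9. Proposed Decline is best. ✓
The founder (project quality strong), facing Pass: Accept gives 12, Negotiate gives 5, Decline gives 9. Proposed Accept is best. ✓

Yes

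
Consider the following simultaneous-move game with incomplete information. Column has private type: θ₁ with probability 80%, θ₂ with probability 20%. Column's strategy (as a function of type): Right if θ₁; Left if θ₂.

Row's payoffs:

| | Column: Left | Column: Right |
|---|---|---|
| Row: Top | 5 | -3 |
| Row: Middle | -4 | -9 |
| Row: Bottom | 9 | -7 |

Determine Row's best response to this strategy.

Top

E[Top] = 0.8·(-3) + 0.2·(5) = -1.4
E[Middle] = 0.8·(-9) + 0.2·(-4) = -8
E[Bottom] = 0.8·(-7) + 0.2·(9) = -3.8
Best response: Top (-1.4 is the largest).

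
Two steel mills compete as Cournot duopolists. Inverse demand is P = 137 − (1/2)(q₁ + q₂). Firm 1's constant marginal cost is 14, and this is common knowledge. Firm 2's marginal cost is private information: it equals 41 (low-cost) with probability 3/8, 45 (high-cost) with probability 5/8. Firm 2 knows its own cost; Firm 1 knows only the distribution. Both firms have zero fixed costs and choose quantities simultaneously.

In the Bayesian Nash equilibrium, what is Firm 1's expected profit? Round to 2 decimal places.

Type-c best response for Firm 2: q₂(c) = (137 − c) − q₁/2.
Firm 1 maximizes expected profit; its first-order condition is 137 − q₁ − (1/2)E[q₂] − 14 = 0.
Substituting E[q₂] and solving: E[c₂] = 43.5, so q₁ = (137 − 2·14 + 43.5)/(3/2) = 101.667.
E[P] = 137 − (1/2)·(q₁ + E[q₂]) = 64.8333; Firm 1's expected profit = (E[P] − 14)·q₁ = (64.8333 − 14)·101.667 = 5168.06.

5168.06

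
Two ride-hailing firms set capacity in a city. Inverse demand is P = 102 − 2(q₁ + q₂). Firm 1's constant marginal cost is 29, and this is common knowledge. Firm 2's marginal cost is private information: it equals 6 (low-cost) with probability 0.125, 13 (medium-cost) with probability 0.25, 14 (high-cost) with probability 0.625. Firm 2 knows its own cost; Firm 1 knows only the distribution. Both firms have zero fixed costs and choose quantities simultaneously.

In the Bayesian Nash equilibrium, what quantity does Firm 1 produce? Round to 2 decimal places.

Firm 2 with cost c maximizes (102 − 2(q₁+q₂) − c)·q₂, giving q₂(c) = (102 − c − 2q₁)/4.
E[c₂] = 0.125·6 + 0.25·13 + 0.625·14 = 12.75
Firm 1's FOC against E[q₂] yields q₁ = (102 − 2·29 + E[c₂])/6 = (102 − 58 + 12.75)/6 = 9.45833.

9.46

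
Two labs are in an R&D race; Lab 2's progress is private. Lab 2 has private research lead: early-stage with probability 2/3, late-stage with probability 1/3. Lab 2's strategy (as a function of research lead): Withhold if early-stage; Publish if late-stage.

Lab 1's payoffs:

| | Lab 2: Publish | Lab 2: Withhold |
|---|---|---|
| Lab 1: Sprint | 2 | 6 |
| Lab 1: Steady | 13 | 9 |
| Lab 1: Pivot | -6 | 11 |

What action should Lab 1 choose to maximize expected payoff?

Steady

E[Sprint] = 2/3·(6) + 1/3·(2) = 14/3
E[Steady] = 2/3·(9) + 1/3·(13) = 31/3
E[Pivot] = 2/3·(11) + 1/3·(-6) = 16/3
Best response: Steady (31/3 is the largest).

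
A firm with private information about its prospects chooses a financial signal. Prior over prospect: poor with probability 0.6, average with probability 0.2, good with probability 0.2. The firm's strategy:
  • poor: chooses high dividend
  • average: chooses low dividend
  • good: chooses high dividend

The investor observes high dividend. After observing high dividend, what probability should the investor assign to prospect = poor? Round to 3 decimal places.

P(high dividend) = 0.6·1 + 0.2·0 + 0.2·1 = 0.8
P(poor | high dividend) = (0.6·1) / 0.8 = 0.6 / 0.8 = 0.75

0.750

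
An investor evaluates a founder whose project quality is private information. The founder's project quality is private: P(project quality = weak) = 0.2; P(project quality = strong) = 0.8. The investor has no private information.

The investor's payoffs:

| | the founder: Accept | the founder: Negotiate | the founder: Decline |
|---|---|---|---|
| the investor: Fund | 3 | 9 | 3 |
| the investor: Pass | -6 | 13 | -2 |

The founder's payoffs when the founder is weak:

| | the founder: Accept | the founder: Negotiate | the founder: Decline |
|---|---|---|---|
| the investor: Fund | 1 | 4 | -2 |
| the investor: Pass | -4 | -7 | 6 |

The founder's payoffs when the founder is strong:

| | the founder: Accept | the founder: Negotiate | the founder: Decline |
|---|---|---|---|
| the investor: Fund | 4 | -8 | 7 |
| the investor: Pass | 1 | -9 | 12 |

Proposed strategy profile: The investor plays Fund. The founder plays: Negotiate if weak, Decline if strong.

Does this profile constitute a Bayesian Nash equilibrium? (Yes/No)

Yes

The investor plays Fund: E[Fund] = 0.2·(9) + 0.8·(3) = 4.2; E[Pass] = 1. Best-responding. ✓
The founder (project quality weak), facing Fund: Accept gives 1, Negotiate gives 4, Decline gives -2. Proposed Negotiate is best. ✓
The founder (project quality strong), facing Fund: Accept gives 4, Negotiate gives -8, Decline gives 7. Proposed Decline is best. ✓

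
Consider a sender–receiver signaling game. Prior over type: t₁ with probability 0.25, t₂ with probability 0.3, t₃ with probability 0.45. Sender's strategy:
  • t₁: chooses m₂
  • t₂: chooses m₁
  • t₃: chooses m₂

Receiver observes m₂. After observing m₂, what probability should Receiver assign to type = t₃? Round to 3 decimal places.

0.643

Apply Bayes' rule using the sender's strategy as the likelihood.
P(m₂) = 0.25·1 + 0.3·0 + 0.45·1 = 0.7
P(t₃ | m₂) = (0.45·1) / 0.7 = 0.45 / 0.7 = 0.642857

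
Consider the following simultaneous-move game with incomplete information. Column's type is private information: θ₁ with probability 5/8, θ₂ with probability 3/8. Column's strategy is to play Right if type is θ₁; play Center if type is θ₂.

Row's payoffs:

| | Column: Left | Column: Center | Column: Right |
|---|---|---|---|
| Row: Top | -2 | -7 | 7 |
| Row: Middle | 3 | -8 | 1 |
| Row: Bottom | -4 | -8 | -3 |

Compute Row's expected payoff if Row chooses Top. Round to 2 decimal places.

1.75

E[Top] = 5/8·7 + 3/8·(-7) = 35/8 + (-21/8) = 7/4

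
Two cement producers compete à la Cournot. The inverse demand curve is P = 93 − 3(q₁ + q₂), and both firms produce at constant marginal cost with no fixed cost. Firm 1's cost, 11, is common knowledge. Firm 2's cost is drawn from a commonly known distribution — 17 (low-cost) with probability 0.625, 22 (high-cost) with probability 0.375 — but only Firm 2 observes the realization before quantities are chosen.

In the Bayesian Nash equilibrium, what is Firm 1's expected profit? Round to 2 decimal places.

299.17

Type-c best response for Firm 2: q₂(c) = (93 − c)/6 − q₁/2.
Firm 1 maximizes expected profit; its first-order condition is 93 − 6q₁ − 3E[q₂] − 11 = 0.
Substituting E[q₂] and solving: E[c₂] = 18.875, so q₁ = (93 − 2·11 + 18.875)/9 = 9.98611.
E[P] = 93 − 3·(q₁ + E[q₂]) = 40.9583; Firm 1's expected profit = (E[P] − 11)·q₁ = (40.9583 − 11)·9.98611 = 299.167.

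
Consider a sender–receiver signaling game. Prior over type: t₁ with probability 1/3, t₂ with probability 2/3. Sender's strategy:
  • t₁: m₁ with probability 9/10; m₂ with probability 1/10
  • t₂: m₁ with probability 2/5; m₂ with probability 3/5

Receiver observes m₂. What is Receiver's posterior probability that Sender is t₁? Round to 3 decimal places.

P(m₂) = (1/3)·(1/10) + (2/3)·(3/5) = 13/30
P(t₁ | m₂) = ((1/3)·(1/10)) / (13/30) = (1/30) / (13/30) = 1/13

0.077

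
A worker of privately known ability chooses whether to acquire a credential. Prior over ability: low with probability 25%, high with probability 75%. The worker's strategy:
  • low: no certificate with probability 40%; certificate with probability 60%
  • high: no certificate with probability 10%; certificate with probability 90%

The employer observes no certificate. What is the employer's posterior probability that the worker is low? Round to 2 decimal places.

0.57

P(no certificate) = 0.25·0.4 + 0.75·0.1 = 0.175
P(low | no certificate) = (0.25·0.4) / 0.175 = 0.1 / 0.175 = 0.571429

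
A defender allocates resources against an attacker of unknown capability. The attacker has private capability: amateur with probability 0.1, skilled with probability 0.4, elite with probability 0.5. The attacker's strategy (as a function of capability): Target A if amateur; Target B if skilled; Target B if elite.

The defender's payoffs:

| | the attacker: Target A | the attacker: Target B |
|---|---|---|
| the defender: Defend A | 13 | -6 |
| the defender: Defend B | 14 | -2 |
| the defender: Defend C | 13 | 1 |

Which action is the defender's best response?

E[Defend A] = 0.1·(13) + 0.4·(-6) + 0.5·(-6) = -4.1
E[Defend B] = 0.1·(14) + 0.4·(-2) + 0.5·(-2) = -0.4
E[Defend C] = 0.1·(13) + 0.4·(1) + 0.5·(1) = 2.2
Best response: Defend C (2.2 is the largest).

Defend C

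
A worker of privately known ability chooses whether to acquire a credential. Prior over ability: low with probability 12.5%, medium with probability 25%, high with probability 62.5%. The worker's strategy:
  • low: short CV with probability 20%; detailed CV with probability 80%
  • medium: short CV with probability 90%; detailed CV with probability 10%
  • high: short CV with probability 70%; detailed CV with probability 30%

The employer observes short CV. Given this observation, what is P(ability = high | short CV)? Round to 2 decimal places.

Apply Bayes' rule using the sender's strategy as the likelihood.
P(short CV) = 0.125·0.2 + 0.25·0.9 + 0.625·0.7 = 0.6875
P(high | short CV) = (0.625·0.7) / 0.6875 = 0.4375 / 0.6875 = 0.636364

0.64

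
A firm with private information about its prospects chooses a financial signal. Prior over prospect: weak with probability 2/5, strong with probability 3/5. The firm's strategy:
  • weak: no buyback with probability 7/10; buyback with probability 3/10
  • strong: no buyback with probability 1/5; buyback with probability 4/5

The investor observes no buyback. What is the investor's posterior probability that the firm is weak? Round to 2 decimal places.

Apply Bayes' rule using the sender's strategy as the likelihood.
P(no buyback) = (2/5)·(7/10) + (3/5)·(1/5) = 2/5
P(weak | no buyback) = ((2/5)·(7/10)) / (2/5) = (7/25) / (2/5) = 7/10

0.70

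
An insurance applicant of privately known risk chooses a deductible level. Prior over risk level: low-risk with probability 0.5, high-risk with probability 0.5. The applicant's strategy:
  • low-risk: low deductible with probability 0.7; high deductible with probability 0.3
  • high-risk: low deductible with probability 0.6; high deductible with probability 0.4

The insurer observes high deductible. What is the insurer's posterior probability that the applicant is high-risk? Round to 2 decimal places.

Apply Bayes' rule using the sender's strategy as the likelihood.
P(high deductible) = 0.5·0.3 + 0.5·0.4 = 0.35
P(high-risk | high deductible) = (0.5·0.4) / 0.35 = 0.2 / 0.35 = 0.571429

0.57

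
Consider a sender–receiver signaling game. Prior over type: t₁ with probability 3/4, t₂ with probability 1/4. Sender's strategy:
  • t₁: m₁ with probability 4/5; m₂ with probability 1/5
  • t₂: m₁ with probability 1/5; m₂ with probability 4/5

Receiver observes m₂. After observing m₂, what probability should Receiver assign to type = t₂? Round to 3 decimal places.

0.571

P(m₂) = (3/4)·(1/5) + (1/4)·(4/5) = 7/20
P(t₂ | m₂) = ((1/4)·(4/5)) / (7/20) = (1/5) / (7/20) = 4/7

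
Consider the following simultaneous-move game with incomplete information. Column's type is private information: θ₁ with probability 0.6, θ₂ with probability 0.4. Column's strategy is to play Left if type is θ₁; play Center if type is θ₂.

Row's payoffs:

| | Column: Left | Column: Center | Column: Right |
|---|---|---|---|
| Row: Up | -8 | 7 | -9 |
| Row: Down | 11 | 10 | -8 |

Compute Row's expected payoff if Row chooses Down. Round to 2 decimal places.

Take the expectation over Column's type, weighting each type's action by its prior probability.
E[Down] = 0.6·11 + 0.4·10 = 6.6 + 4 = 10.6

10.60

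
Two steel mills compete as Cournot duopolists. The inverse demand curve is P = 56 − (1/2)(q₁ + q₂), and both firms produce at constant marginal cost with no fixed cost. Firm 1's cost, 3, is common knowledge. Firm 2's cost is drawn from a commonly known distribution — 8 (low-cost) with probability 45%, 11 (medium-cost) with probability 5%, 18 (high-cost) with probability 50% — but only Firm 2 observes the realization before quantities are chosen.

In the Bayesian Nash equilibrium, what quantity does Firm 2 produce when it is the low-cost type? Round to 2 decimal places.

Type-c best response for Firm 2: q₂(c) = (56 − c) − q₁/2.
Firm 1 maximizes expected profit; its first-order condition is 56 − q₁ − (1/2)E[q₂] − 3 = 0.
Substituting E[q₂] and solving: E[c₂] = 13.15, so q₁ = (56 − 2·3 + 13.15)/(3/2) = 42.1.
q₂(low-cost) = (56 − 8 − (1/2)·42.1) = 26.95.

26.95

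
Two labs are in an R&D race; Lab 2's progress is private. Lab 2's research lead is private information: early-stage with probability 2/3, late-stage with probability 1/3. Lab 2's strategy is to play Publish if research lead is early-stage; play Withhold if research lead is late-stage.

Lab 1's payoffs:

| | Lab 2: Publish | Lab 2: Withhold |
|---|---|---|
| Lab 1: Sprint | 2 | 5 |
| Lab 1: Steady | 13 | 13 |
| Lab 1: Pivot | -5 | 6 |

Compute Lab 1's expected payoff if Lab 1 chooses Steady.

E[Steady] = 2/3·13 + 1/3·13 = 26/3 + 13/3 = 13

13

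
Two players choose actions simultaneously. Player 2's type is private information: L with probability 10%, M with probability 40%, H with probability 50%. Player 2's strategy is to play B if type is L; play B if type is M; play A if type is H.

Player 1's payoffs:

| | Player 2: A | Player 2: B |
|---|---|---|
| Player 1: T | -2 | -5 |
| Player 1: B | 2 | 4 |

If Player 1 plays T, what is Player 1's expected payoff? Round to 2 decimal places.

Take the expectation over Player 2's type, weighting each type's action by its prior probability.
E[T] = 0.1·(-5) + 0.4·(-5) + 0.5·(-2) = (-0.5) + (-2) + (-1) = -3.5

-3.50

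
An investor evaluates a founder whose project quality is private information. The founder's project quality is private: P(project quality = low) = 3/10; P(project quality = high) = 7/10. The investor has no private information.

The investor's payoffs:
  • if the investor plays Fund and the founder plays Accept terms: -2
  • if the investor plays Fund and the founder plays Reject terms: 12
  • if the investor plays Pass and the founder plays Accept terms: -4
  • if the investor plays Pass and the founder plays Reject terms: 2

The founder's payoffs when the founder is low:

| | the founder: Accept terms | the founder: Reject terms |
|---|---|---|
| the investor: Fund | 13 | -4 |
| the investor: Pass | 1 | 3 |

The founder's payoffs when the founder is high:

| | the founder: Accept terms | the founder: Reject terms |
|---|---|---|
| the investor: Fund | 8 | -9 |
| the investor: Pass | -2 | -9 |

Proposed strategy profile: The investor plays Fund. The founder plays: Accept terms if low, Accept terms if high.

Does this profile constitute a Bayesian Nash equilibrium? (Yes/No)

Yes

The investor plays Fund: E[Fund] = 3/10·(-2) + 7/10·(-2) = -2; E[Pass] = -4. Best-responding. ✓
The founder (project quality low), facing Fund: Accept terms gives 13, Reject terms gives -4. Proposed Accept terms is best. ✓
The founder (project quality high), facing Fund: Accept terms gives 8, Reject terms gives -9. Proposed Accept terms is best. ✓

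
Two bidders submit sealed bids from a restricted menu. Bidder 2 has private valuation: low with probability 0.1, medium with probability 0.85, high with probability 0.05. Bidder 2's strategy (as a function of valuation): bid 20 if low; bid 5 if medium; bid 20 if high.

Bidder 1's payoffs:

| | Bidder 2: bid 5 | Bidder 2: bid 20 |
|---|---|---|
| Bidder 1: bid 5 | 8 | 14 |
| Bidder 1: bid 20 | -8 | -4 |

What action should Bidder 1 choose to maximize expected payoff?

bid 5

E[bid 5] = 0.1·(14) + 0.85·(8) + 0.05·(14) = 8.9
E[bid 20] = 0.1·(-4) + 0.85·(-8) + 0.05·(-4) = -7.4
Best response: bid 5 (8.9 is the largest).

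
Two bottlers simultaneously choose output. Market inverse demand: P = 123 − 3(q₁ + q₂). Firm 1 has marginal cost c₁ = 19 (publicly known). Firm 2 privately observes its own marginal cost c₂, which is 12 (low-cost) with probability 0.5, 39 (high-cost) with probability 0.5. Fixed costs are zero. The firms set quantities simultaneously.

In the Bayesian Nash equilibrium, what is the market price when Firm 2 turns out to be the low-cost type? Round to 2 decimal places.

Each type of Firm 2 best-responds to q₁; Firm 1 best-responds to the expected q₂ over Firm 2's types.
Firm 2 with cost c maximizes (123 − 3(q₁+q₂) − c)·q₂, giving q₂(c) = (123 − c − 3q₁)/6.
E[c₂] = 0.5·12 + 0.5·39 = 25.5
Firm 1's FOC against E[q₂] yields q₁ = (123 − 2·19 + E[c₂])/9 = (123 − 38 + 25.5)/9 = 12.2778.
q₂(low-cost) = 12.3611, so P = 123 − 3·(12.2778 + 12.3611) = 49.0833.

49.08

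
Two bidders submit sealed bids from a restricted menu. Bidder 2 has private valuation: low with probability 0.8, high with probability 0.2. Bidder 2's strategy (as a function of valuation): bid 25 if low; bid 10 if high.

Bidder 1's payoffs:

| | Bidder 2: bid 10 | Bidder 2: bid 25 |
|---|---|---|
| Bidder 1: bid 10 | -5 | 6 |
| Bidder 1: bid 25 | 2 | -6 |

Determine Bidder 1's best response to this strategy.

bid 10

Compute Bidder 1's expected payoff for each action, taking the expectation over Bidder 2's type.
E[bid 10] = 0.8·(6) + 0.2·(-5) = 3.8
E[bid 25] = 0.8·(-6) + 0.2·(2) = -4.4
Best response: bid 10 (3.8 is the largest).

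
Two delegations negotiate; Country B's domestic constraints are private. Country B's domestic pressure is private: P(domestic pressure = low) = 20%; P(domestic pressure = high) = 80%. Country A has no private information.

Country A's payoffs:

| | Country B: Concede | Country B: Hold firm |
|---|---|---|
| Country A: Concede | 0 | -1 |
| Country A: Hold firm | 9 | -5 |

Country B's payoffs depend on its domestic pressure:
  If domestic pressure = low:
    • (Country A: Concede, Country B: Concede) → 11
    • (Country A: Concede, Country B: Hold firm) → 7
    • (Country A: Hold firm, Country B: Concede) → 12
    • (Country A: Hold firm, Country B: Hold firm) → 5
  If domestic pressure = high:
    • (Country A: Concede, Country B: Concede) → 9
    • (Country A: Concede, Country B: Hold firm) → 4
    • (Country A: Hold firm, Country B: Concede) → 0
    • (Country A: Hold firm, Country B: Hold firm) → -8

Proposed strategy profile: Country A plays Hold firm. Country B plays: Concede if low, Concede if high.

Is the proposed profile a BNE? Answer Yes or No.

Yes

Country A plays Hold firm: E[Hold firm] = 0.2·(9) + 0.8·(9) = 9; E[Concede] = 0. Best-responding. ✓
Country B (domestic pressure low), facing Hold firm: Concede gives 12, Hold firm gives 5. Proposed Concede is best. ✓
Country B (domestic pressure high), facing Hold firm: Concede gives 0, Hold firm gives -8. Proposed Concede is best. ✓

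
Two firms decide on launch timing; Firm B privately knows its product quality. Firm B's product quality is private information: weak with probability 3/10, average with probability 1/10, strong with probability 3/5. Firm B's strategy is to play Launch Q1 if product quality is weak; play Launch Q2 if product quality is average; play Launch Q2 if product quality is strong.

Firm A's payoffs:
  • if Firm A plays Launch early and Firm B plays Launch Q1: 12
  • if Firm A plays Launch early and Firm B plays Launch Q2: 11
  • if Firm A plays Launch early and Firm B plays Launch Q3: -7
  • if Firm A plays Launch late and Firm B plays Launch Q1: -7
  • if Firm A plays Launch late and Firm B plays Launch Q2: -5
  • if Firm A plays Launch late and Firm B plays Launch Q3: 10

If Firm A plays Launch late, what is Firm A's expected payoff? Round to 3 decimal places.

E[Launch late] = 3/10·(-7) + 1/10·(-5) + 3/5·(-5) = (-21/10) + (-1/2) + (-3) = -28/5

-5.600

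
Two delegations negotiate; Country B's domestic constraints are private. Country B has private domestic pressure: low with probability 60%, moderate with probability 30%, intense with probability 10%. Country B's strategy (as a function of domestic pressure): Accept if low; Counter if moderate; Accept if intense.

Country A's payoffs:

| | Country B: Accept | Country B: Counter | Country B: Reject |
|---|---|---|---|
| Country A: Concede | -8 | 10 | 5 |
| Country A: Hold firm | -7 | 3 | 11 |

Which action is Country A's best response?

Compute Country A's expected payoff for each action, taking the expectation over Country B's type.
E[Concede] = 0.6·(-8) + 0.3·(10) + 0.1·(-8) = -2.6
E[Hold firm] = 0.6·(-7) + 0.3·(3) + 0.1·(-7) = -4
Best response: Concede (-2.6 is the largest).

Concede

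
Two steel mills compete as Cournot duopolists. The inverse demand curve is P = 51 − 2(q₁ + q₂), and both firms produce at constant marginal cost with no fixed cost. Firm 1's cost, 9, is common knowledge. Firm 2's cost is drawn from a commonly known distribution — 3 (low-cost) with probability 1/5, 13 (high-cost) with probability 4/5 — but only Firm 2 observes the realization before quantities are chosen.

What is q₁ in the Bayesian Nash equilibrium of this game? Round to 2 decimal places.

Firm 2 with cost c maximizes (51 − 2(q₁+q₂) − c)·q₂, giving q₂(c) = (51 − c − 2q₁)/4.
E[c₂] = 1/5·3 + 4/5·13 = 11
Firm 1's FOC against E[q₂] yields q₁ = (51 − 2·9 + E[c₂])/6 = (51 − 18 + 11)/6 = 7.33333.

7.33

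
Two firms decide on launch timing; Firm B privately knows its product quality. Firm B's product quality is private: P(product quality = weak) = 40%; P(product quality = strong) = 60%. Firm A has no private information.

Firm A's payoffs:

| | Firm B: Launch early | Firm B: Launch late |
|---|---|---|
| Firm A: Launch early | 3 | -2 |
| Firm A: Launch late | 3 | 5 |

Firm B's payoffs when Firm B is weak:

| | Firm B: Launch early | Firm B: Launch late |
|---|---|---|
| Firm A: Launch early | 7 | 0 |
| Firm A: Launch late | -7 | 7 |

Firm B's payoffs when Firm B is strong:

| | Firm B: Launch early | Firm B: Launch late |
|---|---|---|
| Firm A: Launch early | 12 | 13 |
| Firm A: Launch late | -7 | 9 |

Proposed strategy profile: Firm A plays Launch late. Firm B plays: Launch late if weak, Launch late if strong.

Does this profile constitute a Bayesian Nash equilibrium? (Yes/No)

A profile is a BNE iff every type of every player is best-responding given beliefs about the other side.
Firm A plays Launch late: E[Launch late] = 0.4·(5) + 0.6·(5) = 5; E[Launch early] = -2. Best-responding. ✓
Firm B (product quality weak), facing Launch late: Launch early gives -7, Launch late gives 7. Proposed Launch late is best. ✓
Firm B (product quality strong), facing Launch late: Launch early gives -7, Launch late gives 9. Proposed Launch late is best. ✓

Yes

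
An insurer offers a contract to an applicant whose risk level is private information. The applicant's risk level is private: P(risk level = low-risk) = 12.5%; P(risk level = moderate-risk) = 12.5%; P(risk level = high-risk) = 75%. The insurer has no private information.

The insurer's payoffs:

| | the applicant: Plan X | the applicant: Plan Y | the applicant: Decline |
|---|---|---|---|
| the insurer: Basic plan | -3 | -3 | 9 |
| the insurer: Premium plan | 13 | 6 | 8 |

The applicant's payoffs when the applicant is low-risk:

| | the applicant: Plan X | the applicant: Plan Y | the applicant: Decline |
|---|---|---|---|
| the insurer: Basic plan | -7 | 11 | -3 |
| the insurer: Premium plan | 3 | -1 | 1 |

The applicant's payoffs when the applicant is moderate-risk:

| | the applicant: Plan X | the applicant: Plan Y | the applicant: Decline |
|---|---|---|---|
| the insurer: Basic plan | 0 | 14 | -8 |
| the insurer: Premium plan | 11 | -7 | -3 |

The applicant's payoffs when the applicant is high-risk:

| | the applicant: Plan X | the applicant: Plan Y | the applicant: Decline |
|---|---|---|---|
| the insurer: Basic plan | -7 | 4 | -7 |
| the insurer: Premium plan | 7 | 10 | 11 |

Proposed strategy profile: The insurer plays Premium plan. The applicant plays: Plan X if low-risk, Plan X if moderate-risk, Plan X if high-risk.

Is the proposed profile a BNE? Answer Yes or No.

No

The insurer plays Premium plan: E[Premium plan] = 0.125·(13) + 0.125·(13) + 0.75·(13) = 13; E[Basic plan] = -3. Best-responding. ✓
The applicant (risk level low-risk), facing Premium plan: Plan X gives 3, Plan Y gives -1, Decline gives 1. Proposed Plan X is best. ✓
The applicant (risk level moderate-risk), facing Premium plan: Plan X gives 11, Plan Y gives -7, Decline gives -3. Proposed Plan X is best. ✓
The applicant (risk level high-risk), facing Premium plan: Plan X gives 7, Plan Y gives 10, Decline gives 11. Proposed Plan X is not best — profitable deviation exists. ✗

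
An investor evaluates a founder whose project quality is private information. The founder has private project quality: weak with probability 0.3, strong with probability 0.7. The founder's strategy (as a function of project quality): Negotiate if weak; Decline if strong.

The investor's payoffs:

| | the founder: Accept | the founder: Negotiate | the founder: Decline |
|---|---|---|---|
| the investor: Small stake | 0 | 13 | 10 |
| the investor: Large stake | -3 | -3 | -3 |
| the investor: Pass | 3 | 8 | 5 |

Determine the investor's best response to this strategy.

E[Small stake] = 0.3·(13) + 0.7·(10) = 10.9
E[Large stake] = 0.3·(-3) + 0.7·(-3) = -3
E[Pass] = 0.3·(8) + 0.7·(5) = 5.9
Best response: Small stake (10.9 is the largest).

Small stake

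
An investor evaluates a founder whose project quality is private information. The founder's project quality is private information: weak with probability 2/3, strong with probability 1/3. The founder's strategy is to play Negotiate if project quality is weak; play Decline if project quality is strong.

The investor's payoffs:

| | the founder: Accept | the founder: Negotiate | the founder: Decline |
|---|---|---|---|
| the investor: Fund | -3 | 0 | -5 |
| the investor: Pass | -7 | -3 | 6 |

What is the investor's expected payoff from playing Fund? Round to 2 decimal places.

E[Fund] = 2/3·0 + 1/3·(-5) = 0 + (-5/3) = -5/3

-1.67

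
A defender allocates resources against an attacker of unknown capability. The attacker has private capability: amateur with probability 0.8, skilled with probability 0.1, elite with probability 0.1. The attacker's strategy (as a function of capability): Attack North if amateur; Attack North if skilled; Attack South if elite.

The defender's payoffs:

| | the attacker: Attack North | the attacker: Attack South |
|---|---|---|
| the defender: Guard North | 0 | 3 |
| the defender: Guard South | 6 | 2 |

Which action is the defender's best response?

E[Guard North] = 0.8·(0) + 0.1·(0) + 0.1·(3) = 0.3
E[Guard South] = 0.8·(6) + 0.1·(6) + 0.1·(2) = 5.6
Best response: Guard South (5.6 is the largest).

Guard South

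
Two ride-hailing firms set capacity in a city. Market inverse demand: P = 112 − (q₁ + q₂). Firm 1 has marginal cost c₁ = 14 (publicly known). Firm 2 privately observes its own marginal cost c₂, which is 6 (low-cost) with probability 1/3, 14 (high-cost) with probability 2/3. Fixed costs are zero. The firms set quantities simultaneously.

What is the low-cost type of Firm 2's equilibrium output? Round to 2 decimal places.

37.11

Each type of Firm 2 best-responds to q₁; Firm 1 best-responds to the expected q₂ over Firm 2's types.
Firm 2 with cost c maximizes (112 − (q₁+q₂) − c)·q₂, giving q₂(c) = (112 − c − q₁)/2.
E[c₂] = 1/3·6 + 2/3·14 = 11.3333
Firm 1's FOC against E[q₂] yields q₁ = (112 − 2·14 + E[c₂])/3 = (112 − 28 + 11.3333)/3 = 31.7778.
q₂(low-cost) = (112 − 6 − 31.7778)/2 = 37.1111.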